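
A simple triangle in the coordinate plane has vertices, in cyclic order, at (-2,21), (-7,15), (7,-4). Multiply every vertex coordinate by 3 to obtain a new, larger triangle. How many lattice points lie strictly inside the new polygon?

Using the shoelace formula, 2A = |((-2)·15 − (-7)·21) + ((-7)·(-4) − 7·15) + (7·21 − (-2)·(-4))| = 179, so the area is 89.5.
Summing gcd(|Δx|,|Δy|) over the edges gives the boundary count: gcd(5,6) + gcd(14,19) + gcd(9,25) = 1+1+1 = 3.
Scaling by 3 multiplies the area by 3² = 9 (so the new area is 1611/2) and multiplies the boundary lattice-point count by 3, giving 9.
By Pick's theorem, the interior count of the dilated polygon is 1611/2 − 9/2 + 1 = 802.

802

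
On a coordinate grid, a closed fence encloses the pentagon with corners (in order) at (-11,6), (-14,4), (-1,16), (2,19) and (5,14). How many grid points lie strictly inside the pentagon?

The shoelace formula gives twice the area as |((-11)·4 − (-14)·6) + ((-14)·16 − (-1)·4) + ((-1)·19 − 2·16) + (2·14 − 5·19) + (5·6 − (-11)·14)| = 114, so the area is 57.
Along each edge there are gcd(|Δx|,|Δy|)+1 lattice points, so counting each shared vertex once the boundary has gcd(3,2) + gcd(13,12) + gcd(3,3) + gcd(3,5) + gcd(16,8) = 1+1+3+1+8 = 14.
By Pick's theorem A = I + B/2 − 1, so I = 57 − 14/2 + 1 = 51.

51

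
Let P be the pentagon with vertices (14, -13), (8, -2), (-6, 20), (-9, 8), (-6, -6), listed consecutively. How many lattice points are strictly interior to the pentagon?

307

By the shoelace formula, twice the signed area is |(14·(-2) − 8·(-13)) + (8·20 − (-6)·(-2)) + ((-6)·8 − (-9)·20) + ((-9)·(-6) − (-6)·8) + ((-6)·(-13) − 14·(-6))| = 620, so the area is 310.
Summing gcd(|Δx|,|Δy|) over the edges gives the boundary count: gcd(6,11) + gcd(14,22) + gcd(3,12) + gcd(3,14) + gcd(20,7) = 1+2+3+1+1 = 8.
Pick's theorem gives I = A − B/2 + 1 = 310 − 8/2 + 1 = 307.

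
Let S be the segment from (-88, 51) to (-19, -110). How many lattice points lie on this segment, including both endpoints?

24

The number of lattice points on a segment between lattice points is gcd(|Δx|,|Δy|) + 1 = gcd(69,161) + 1 = 23 + 1 = 24.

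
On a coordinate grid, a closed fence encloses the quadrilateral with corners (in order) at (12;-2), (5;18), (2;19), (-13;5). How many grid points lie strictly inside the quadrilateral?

The shoelace formula gives twice the area as |(12·18 − 5·(-2)) + (5·19 − 2·18) + (2·5 − (-13)·19) + ((-13)·(-2) − 12·5)| = 508, so the area is 254.
The number of boundary lattice points is Σ gcd(|Δx|,|Δy|) = gcd(7,20) + gcd(3,1) + gcd(15,14) + gcd(25,7) = 1+1+1+1 = 4.
Pick's theorem gives I = A − B/2 + 1 = 254 − 4/2 + 1 = 253.

253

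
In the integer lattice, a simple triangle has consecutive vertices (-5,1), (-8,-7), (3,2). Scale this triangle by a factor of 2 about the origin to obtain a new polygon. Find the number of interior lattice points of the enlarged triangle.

By the shoelace formula, twice the signed area is |[(-5)·(-7) − (-8)·1] + [(-8)·2 − 3·(-7)] + [3·1 − (-5)·2]| = 61, so the area is 30.5.
The number of boundary lattice points is Σ gcd(|Δx|,|Δy|) = gcd(3,8) + gcd(11,9) + gcd(8,1) = 1+1+1 = 3.
Scaling by 2 multiplies the area by 2² = 4 (so the new area is 122) and multiplies the boundary lattice-point count by 2, giving 6.
By Pick's theorem, the interior count of the dilated polygon is 122 − 6/2 + 1 = 120.

120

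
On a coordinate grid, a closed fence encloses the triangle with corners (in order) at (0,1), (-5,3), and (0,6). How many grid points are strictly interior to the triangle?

The shoelace formula gives twice the area as |[0·3 − (-5)·1] + [(-5)·6 − 0·3] + [0·1 − 0·6]| = 25, so the area is 12.5.
Summing gcd(|Δx|,|Δy|) over the edges gives the boundary count: gcd(5,2) + gcd(5,3) + gcd(0,5) = 1+1+5 = 7.
By Pick's theorem A = I + B/2 − 1, so I = 12.5 − 7/2 + 1 = 10.

10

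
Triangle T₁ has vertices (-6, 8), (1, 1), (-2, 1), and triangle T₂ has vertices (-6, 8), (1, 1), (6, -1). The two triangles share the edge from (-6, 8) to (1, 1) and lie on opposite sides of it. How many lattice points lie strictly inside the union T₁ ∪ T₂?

18

The union is the simple quadrilateral with vertices (-6, 8), (-2, 1), (1, 1), (6, -1) in order.
The shoelace formula gives twice the area as |[(-6)·1 − (-2)·8] + [(-2)·1 − 1·1] + [1·(-1) − 6·1] + [6·8 − (-6)·(-1)]| = 42, so the area is 21.
Along each edge there are gcd(|Δx|,|Δy|)+1 lattice points, so counting each shared vertex once the boundary has gcd(4,7) + gcd(3,0) + gcd(5,2) + gcd(12,9) = 1+3+1+3 = 8.
By Pick's theorem I = A − B/2 + 1 = 21 − 8/2 + 1 = 18.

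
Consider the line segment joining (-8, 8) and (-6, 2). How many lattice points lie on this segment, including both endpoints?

The number of lattice points on a segment between lattice points is gcd(|Δx|,|Δy|) + 1 = gcd(2,6) + 1 = 2 + 1 = 3.

3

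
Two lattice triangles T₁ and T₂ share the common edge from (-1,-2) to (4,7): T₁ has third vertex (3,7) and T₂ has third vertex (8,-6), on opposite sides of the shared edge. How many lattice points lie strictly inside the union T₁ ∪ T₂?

54

The union is the simple quadrilateral with vertices (-1,-2), (3,7), (4,7), (8,-6) in order.
By the shoelace formula, twice the signed area is |[(-1)·7 − 3·(-2)] + [3·7 − 4·7] + [4·(-6) − 8·7] + [8·(-2) − (-1)·(-6)]| = 110, so the area is 55.
Along each edge there are gcd(|Δx|,|Δy|)+1 lattice points, so counting each shared vertex once the boundary has gcd(4,9) + gcd(1,0) + gcd(4,13) + gcd(9,4) = 1+1+1+1 = 4.
By Pick's theorem I = A − B/2 + 1 = 55 − 4/2 + 1 = 54.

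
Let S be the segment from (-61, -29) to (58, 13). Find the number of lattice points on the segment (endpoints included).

8

The number of lattice points on a segment between lattice points is gcd(|Δx|,|Δy|) + 1 = gcd(119,42) + 1 = 7 + 1 = 8.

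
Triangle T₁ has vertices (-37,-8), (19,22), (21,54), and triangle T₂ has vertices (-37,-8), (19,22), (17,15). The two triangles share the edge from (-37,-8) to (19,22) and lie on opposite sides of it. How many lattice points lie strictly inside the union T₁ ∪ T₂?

The union is the simple quadrilateral with vertices (-37,-8), (21,54), (19,22), (17,15) in order.
By the shoelace formula, twice the signed area is |((-37)·54 − 21·(-8)) + (21·22 − 19·54) + (19·15 − 17·22) + (17·(-8) − (-37)·15)| = 2064, so the area is 1032.
The number of boundary lattice points is Σ gcd(|Δx|,|Δy|) = gcd(58,62) + gcd(2,32) + gcd(2,7) + gcd(54,23) = 2+2+1+1 = 6.
By Pick's theorem I = A − B/2 + 1 = 1032 − 6/2 + 1 = 1030.

1030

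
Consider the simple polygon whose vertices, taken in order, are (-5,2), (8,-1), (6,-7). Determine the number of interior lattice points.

By the shoelace formula, twice the signed area is |[(-5)·(-1) − 8·2] + [8·(-7) − 6·(-1)] + [6·2 − (-5)·(-7)]| = 84, so the area is 42.
Summing gcd(|Δx|,|Δy|) over the edges gives the boundary count: gcd(13,3) + gcd(2,6) + gcd(11,9) = 1+2+1 = 4.
By Pick's theorem A = I + B/2 − 1, so I = 42 − 4/2 + 1 = 41.

41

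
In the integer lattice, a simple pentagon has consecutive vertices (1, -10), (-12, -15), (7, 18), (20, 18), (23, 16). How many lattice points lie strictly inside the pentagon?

By the shoelace formula, twice the signed area is |[1·(-15) − (-12)·(-10)] + [(-12)·18 − 7·(-15)] + [7·18 − 20·18] + [20·16 − 23·18] + [23·(-10) − 1·16]| = 820, so the area is 410.
The number of boundary lattice points is Σ gcd(|Δx|,|Δy|) = gcd(13,5) + gcd(19,33) + gcd(13,0) + gcd(3,2) + gcd(22,26) = 1+1+13+1+2 = 18.
By Pick's theorem A = I + B/2 − 1, so I = 410 − 18/2 + 1 = 402.

402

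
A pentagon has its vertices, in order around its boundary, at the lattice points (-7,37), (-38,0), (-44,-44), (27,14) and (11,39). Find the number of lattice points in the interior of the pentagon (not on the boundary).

2612

By the shoelace formula, twice the signed area is |[(-7)·0 − (-38)·37] + [(-38)·(-44) − (-44)·0] + [(-44)·14 − 27·(-44)] + [27·39 − 11·14] + [11·37 − (-7)·39]| = 5229, so the area is 5229/2.
Summing gcd(|Δx|,|Δy|) over the edges gives the boundary count: gcd(31,37) + gcd(6,44) + gcd(71,58) + gcd(16,25) + gcd(18,2) = 1+2+1+1+2 = 7.
Pick's theorem gives I = A − B/2 + 1 = 5229/2 − 7/2 + 1 = 2612.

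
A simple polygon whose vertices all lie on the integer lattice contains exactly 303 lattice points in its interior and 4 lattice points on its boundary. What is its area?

304

By Pick's theorem, A = I + B/2 − 1 = 303 + 4/2 − 1 = 304.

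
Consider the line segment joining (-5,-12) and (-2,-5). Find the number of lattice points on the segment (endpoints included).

2

The number of lattice points on a segment between lattice points is gcd(|Δx|,|Δy|) + 1 = gcd(3,7) + 1 = 1 + 1 = 2.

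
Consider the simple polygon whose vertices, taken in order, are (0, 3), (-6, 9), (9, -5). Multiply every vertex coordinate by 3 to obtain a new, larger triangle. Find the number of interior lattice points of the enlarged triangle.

16

Using the shoelace formula, 2A = |[0·9 − (-6)·3] + [(-6)·(-5) − 9·9] + [9·3 − 0·(-5)]| = 6, so the area is 3.
Summing gcd(|Δx|,|Δy|) over the edges gives the boundary count: gcd(6,6) + gcd(15,14) + gcd(9,8) = 6+1+1 = 8.
Scaling by 3 multiplies the area by 3² = 9 (so the new area is 27) and multiplies the boundary lattice-point count by 3, giving 24.
By Pick's theorem, the interior count of the dilated polygon is 27 − 24/2 + 1 = 16.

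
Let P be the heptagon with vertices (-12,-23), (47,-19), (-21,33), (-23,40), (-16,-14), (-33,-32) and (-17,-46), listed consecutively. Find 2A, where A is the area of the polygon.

4205

Using the shoelace formula, 2A = |((-12)·(-19) − 47·(-23)) + (47·33 − (-21)·(-19)) + ((-21)·40 − (-23)·33) + ((-23)·(-14) − (-16)·40) + ((-16)·(-32) − (-33)·(-14)) + ((-33)·(-46) − (-17)·(-32)) + ((-17)·(-23) − (-12)·(-46))| = 4205, so the area is 4205/2.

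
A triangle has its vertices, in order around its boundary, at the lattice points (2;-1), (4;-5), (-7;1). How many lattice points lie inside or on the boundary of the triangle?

The shoelace formula gives twice the area as |[2·(-5) − 4·(-1)] + [4·1 − (-7)·(-5)] + [(-7)·(-1) − 2·1]| = 32, so the area is 16.
The number of boundary lattice points is Σ gcd(|Δx|,|Δy|) = gcd(2,4) + gcd(11,6) + gcd(9,2) = 2+1+1 = 4.
Pick's theorem gives I = A − B/2 + 1 = 16 − 4/2 + 1 = 15, so the closed region contains I + B = 15 + 4 = 19 lattice points.

19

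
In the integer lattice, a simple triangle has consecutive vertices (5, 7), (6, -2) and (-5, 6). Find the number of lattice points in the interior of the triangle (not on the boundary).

The shoelace formula gives twice the area as |[5·(-2) − 6·7] + [6·6 − (-5)·(-2)] + [(-5)·7 − 5·6]| = 91, so the area is 91/2.
Summing gcd(|Δx|,|Δy|) over the edges gives the boundary count: gcd(1,9) + gcd(11,8) + gcd(10,1) = 1+1+1 = 3.
Pick's theorem gives I = A − B/2 + 1 = 91/2 − 3/2 + 1 = 45.

45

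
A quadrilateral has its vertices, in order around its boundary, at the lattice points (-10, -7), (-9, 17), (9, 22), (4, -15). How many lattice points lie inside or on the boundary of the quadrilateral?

496

By the shoelace formula, twice the signed area is |[(-10)·17 − (-9)·(-7)] + [(-9)·22 − 9·17] + [9·(-15) − 4·22] + [4·(-7) − (-10)·(-15)]| = 985, so the area is 985/2.
The number of boundary lattice points is Σ gcd(|Δx|,|Δy|) = gcd(1,24) + gcd(18,5) + gcd(5,37) + gcd(14,8) = 1+1+1+2 = 5.
Pick's theorem gives I = A − B/2 + 1 = 985/2 − 5/2 + 1 = 491, so the closed region contains I + B = 491 + 5 = 496 lattice points.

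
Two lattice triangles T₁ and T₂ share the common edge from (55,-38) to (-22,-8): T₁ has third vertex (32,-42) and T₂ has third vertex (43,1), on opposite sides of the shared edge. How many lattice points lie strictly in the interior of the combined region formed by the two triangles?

1818

The union is the simple quadrilateral with vertices (55,-38), (32,-42), (-22,-8), (43,1) in order.
By the shoelace formula, twice the signed area is |[55·(-42) − 32·(-38)] + [32·(-8) − (-22)·(-42)] + [(-22)·1 − 43·(-8)] + [43·(-38) − 55·1]| = 3641, so the area is 1820.5.
The number of boundary lattice points is Σ gcd(|Δx|,|Δy|) = gcd(23,4) + gcd(54,34) + gcd(65,9) + gcd(12,39) = 1+2+1+3 = 7.
By Pick's theorem I = A − B/2 + 1 = 1820.5 − 7/2 + 1 = 1818.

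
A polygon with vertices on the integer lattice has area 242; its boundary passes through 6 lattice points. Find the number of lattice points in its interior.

240

Pick's theorem A = I + B/2 − 1 rearranges to I = A − B/2 + 1 = 242 − 6/2 + 1 = 240.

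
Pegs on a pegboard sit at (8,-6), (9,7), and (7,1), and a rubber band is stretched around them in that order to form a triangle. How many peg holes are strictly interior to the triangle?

9

The shoelace formula gives twice the area as |[8·7 − 9·(-6)] + [9·1 − 7·7] + [7·(-6) − 8·1]| = 20, so the area is 10.
Summing gcd(|Δx|,|Δy|) over the edges gives the boundary count: gcd(1,13) + gcd(2,6) + gcd(1,7) = 1+2+1 = 4.
Pick's theorem gives I = A − B/2 + 1 = 10 − 4/2 + 1 = 9.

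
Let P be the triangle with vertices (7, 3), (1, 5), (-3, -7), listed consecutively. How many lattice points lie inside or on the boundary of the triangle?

Using the shoelace formula, 2A = |(7·5 − 1·3) + (1·(-7) − (-3)·5) + ((-3)·3 − 7·(-7))| = 80, so the area is 40.
The number of boundary lattice points is Σ gcd(|Δx|,|Δy|) = gcd(6,2) + gcd(4,12) + gcd(10,10) = 2+4+10 = 16.
Pick's theorem gives I = A − B/2 + 1 = 40 − 16/2 + 1 = 33, so the closed region contains I + B = 33 + 16 = 49 lattice points.

49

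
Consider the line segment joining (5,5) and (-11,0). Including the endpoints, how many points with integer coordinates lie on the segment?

The number of lattice points on a segment between lattice points is gcd(|Δx|,|Δy|) + 1 = gcd(16,5) + 1 = 1 + 1 = 2.

2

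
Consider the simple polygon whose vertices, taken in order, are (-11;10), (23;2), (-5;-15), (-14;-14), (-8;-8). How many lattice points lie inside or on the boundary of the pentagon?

The shoelace formula gives twice the area as |((-11)·2 − 23·10) + (23·(-15) − (-5)·2) + ((-5)·(-14) − (-14)·(-15)) + ((-14)·(-8) − (-8)·(-14)) + ((-8)·10 − (-11)·(-8))| = 895, so the area is 447.5.
Along each edge there are gcd(|Δx|,|Δy|)+1 lattice points, so counting each shared vertex once the boundary has gcd(34,8) + gcd(28,17) + gcd(9,1) + gcd(6,6) + gcd(3,18) = 2+1+1+6+3 = 13.
Pick's theorem gives I = A − B/2 + 1 = 447.5 − 13/2 + 1 = 442, so the closed region contains I + B = 442 + 13 = 455 lattice points.

455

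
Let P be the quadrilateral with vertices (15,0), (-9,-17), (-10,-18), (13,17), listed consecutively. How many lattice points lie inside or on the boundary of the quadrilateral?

230

Using the shoelace formula, 2A = |(15·(-17) − (-9)·0) + ((-9)·(-18) − (-10)·(-17)) + ((-10)·17 − 13·(-18)) + (13·0 − 15·17)| = 454, so the area is 227.
Along each edge there are gcd(|Δx|,|Δy|)+1 lattice points, so counting each shared vertex once the boundary has gcd(24,17) + gcd(1,1) + gcd(23,35) + gcd(2,17) = 1+1+1+1 = 4.
Pick's theorem gives I = A − B/2 + 1 = 227 − 4/2 + 1 = 226, so the closed region contains I + B = 226 + 4 = 230 lattice points.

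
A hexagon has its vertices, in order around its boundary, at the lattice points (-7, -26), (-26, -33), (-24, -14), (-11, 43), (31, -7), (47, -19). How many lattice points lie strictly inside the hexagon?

2461

The shoelace formula gives twice the area as |((-7)·(-33) − (-26)·(-26)) + ((-26)·(-14) − (-24)·(-33)) + ((-24)·43 − (-11)·(-14)) + ((-11)·(-7) − 31·43) + (31·(-19) − 47·(-7)) + (47·(-26) − (-7)·(-19))| = 4930, so the area is 2465.
The number of boundary lattice points is Σ gcd(|Δx|,|Δy|) = gcd(19,7) + gcd(2,19) + gcd(13,57) + gcd(42,50) + gcd(16,12) + gcd(54,7) = 1+1+1+2+4+1 = 10.
Pick's theorem gives I = A − B/2 + 1 = 2465 − 10/2 + 1 = 2461.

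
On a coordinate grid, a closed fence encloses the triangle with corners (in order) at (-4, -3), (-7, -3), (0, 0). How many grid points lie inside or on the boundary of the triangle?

8

The shoelace formula gives twice the area as |[(-4)·(-3) − (-7)·(-3)] + [(-7)·0 − 0·(-3)] + [0·(-3) − (-4)·0]| = 9, so the area is 4.5.
The number of boundary lattice points is Σ gcd(|Δx|,|Δy|) = gcd(3,0) + gcd(7,3) + gcd(4,3) = 3+1+1 = 5.
Pick's theorem gives I = A − B/2 + 1 = 4.5 − 5/2 + 1 = 3, so the closed region contains I + B = 3 + 5 = 8 lattice points.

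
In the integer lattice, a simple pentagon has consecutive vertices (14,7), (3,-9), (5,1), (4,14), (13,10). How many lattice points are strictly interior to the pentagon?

110

By the shoelace formula, twice the signed area is |[14·(-9) − 3·7] + [3·1 − 5·(-9)] + [5·14 − 4·1] + [4·10 − 13·14] + [13·7 − 14·10]| = 224, so the area is 112.
The number of boundary lattice points is Σ gcd(|Δx|,|Δy|) = gcd(11,16) + gcd(2,10) + gcd(1,13) + gcd(9,4) + gcd(1,3) = 1+2+1+1+1 = 6.
Pick's theorem gives I = A − B/2 + 1 = 112 − 6/2 + 1 = 110.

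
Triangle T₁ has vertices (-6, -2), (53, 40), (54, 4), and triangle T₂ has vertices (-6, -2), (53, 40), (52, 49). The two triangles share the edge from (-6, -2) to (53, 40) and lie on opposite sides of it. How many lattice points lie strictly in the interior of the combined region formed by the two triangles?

The union is the simple quadrilateral with vertices (-6, -2), (54, 4), (53, 40), (52, 49) in order.
By the shoelace formula, twice the signed area is |((-6)·4 − 54·(-2)) + (54·40 − 53·4) + (53·49 − 52·40) + (52·(-2) − (-6)·49)| = 2739, so the area is 1369.5.
Along each edge there are gcd(|Δx|,|Δy|)+1 lattice points, so counting each shared vertex once the boundary has gcd(60,6) + gcd(1,36) + gcd(1,9) + gcd(58,51) = 6+1+1+1 = 9.
By Pick's theorem I = A − B/2 + 1 = 1369.5 − 9/2 + 1 = 1366.

1366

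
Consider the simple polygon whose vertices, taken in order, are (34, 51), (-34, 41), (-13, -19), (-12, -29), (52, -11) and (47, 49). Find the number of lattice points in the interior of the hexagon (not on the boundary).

The shoelace formula gives twice the area as |(34·41 − (-34)·51) + ((-34)·(-19) − (-13)·41) + ((-13)·(-29) − (-12)·(-19)) + ((-12)·(-11) − 52·(-29)) + (52·49 − 47·(-11)) + (47·51 − 34·49)| = 9892, so the area is 4946.
Along each edge there are gcd(|Δx|,|Δy|)+1 lattice points, so counting each shared vertex once the boundary has gcd(68,10) + gcd(21,60) + gcd(1,10) + gcd(64,18) + gcd(5,60) + gcd(13,2) = 2+3+1+2+5+1 = 14.
Pick's theorem gives I = A − B/2 + 1 = 4946 − 14/2 + 1 = 4940.

4940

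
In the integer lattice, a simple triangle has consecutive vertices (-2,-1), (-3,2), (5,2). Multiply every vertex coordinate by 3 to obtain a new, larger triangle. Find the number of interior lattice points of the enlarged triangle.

By the shoelace formula, twice the signed area is |[(-2)·2 − (-3)·(-1)] + [(-3)·2 − 5·2] + [5·(-1) − (-2)·2]| = 24, so the area is 12.
Along each edge there are gcd(|Δx|,|Δy|)+1 lattice points, so counting each shared vertex once the boundary has gcd(1,3) + gcd(8,0) + gcd(7,3) = 1+8+1 = 10.
Scaling by 3 multiplies the area by 3² = 9 (so the new area is 108) and multiplies the boundary lattice-point count by 3, giving 30.
By Pick's theorem, the interior count of the dilated polygon is 108 − 30/2 + 1 = 94.

94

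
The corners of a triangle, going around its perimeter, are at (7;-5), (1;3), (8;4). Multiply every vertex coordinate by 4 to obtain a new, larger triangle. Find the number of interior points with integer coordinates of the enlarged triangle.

By the shoelace formula, twice the signed area is |(7·3 − 1·(-5)) + (1·4 − 8·3) + (8·(-5) − 7·4)| = 62, so the area is 31.
Summing gcd(|Δx|,|Δy|) over the edges gives the boundary count: gcd(6,8) + gcd(7,1) + gcd(1,9) = 2+1+1 = 4.
Scaling by 4 multiplies the area by 4² = 16 (so the new area is 496) and multiplies the boundary lattice-point count by 4, giving 16.
By Pick's theorem, the interior count of the dilated polygon is 496 − 16/2 + 1 = 489.

489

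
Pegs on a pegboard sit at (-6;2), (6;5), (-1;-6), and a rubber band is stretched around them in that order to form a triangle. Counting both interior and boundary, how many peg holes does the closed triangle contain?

Using the shoelace formula, 2A = |[(-6)·5 − 6·2] + [6·(-6) − (-1)·5] + [(-1)·2 − (-6)·(-6)]| = 111, so the area is 111/2.
The number of boundary lattice points is Σ gcd(|Δx|,|Δy|) = gcd(12,3) + gcd(7,11) + gcd(5,8) = 3+1+1 = 5.
Pick's theorem gives I = A − B/2 + 1 = 111/2 − 5/2 + 1 = 54, so the closed region contains I + B = 54 + 5 = 59 lattice points.

59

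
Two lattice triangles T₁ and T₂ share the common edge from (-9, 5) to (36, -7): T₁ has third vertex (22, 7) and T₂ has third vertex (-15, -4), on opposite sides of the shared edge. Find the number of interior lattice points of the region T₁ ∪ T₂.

The union is the simple quadrilateral with vertices (-9, 5), (22, 7), (36, -7), (-15, -4) in order.
By the shoelace formula, twice the signed area is |((-9)·7 − 22·5) + (22·(-7) − 36·7) + (36·(-4) − (-15)·(-7)) + ((-15)·5 − (-9)·(-4))| = 939, so the area is 939/2.
The number of boundary lattice points is Σ gcd(|Δx|,|Δy|) = gcd(31,2) + gcd(14,14) + gcd(51,3) + gcd(6,9) = 1+14+3+3 = 21.
By Pick's theorem I = A − B/2 + 1 = 939/2 − 21/2 + 1 = 460.

460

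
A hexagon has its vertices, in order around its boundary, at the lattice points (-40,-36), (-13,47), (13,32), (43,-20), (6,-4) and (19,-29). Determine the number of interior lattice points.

3500

By the shoelace formula, twice the signed area is |((-40)·47 − (-13)·(-36)) + ((-13)·32 − 13·47) + (13·(-20) − 43·32) + (43·(-4) − 6·(-20)) + (6·(-29) − 19·(-4)) + (19·(-36) − (-40)·(-29))| = 7005, so the area is 7005/2.
Along each edge there are gcd(|Δx|,|Δy|)+1 lattice points, so counting each shared vertex once the boundary has gcd(27,83) + gcd(26,15) + gcd(30,52) + gcd(37,16) + gcd(13,25) + gcd(59,7) = 1+1+2+1+1+1 = 7.
Pick's theorem gives I = A − B/2 + 1 = 7005/2 − 7/2 + 1 = 3500.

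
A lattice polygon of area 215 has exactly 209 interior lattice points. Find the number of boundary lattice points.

Pick's theorem gives A = I + B/2 − 1, so B = 2(A − I + 1) = 2(215 − 209 + 1) = 14.

14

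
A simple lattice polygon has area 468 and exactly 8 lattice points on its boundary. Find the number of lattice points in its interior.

From Pick's theorem, I = A − B/2 + 1 = 468 − 8/2 + 1 = 465.

465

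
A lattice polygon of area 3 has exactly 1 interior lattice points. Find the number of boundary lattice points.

Pick's theorem gives A = I + B/2 − 1, so B = 2(A − I + 1) = 2(3 − 1 + 1) = 6.

6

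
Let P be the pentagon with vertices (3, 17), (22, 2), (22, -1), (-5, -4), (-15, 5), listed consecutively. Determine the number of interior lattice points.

The shoelace formula gives twice the area as |[3·2 − 22·17] + [22·(-1) − 22·2] + [22·(-4) − (-5)·(-1)] + [(-5)·5 − (-15)·(-4)] + [(-15)·17 − 3·5]| = 882, so the area is 441.
Summing gcd(|Δx|,|Δy|) over the edges gives the boundary count: gcd(19,15) + gcd(0,3) + gcd(27,3) + gcd(10,9) + gcd(18,12) = 1+3+3+1+6 = 14.
By Pick's theorem A = I + B/2 − 1, so I = 441 − 14/2 + 1 = 435.

435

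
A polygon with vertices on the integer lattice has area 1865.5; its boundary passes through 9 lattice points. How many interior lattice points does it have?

1862

From Pick's theorem, I = A − B/2 + 1 = 1865.5 − 9/2 + 1 = 1862.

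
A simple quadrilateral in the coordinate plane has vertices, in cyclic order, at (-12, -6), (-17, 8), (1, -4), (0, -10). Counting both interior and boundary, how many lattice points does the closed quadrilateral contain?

141

Using the shoelace formula, 2A = |((-12)·8 − (-17)·(-6)) + ((-17)·(-4) − 1·8) + (1·(-10) − 0·(-4)) + (0·(-6) − (-12)·(-10))| = 268, so the area is 134.
Summing gcd(|Δx|,|Δy|) over the edges gives the boundary count: gcd(5,14) + gcd(18,12) + gcd(1,6) + gcd(12,4) = 1+6+1+4 = 12.
Pick's theorem gives I = A − B/2 + 1 = 134 − 12/2 + 1 = 129, so the closed region contains I + B = 129 + 12 = 141 lattice points.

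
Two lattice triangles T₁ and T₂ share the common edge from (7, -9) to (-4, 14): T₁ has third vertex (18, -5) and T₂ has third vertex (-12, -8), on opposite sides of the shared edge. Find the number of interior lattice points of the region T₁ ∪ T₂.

360

The union is the simple quadrilateral with vertices (7, -9), (18, -5), (-4, 14), (-12, -8) in order.
By the shoelace formula, twice the signed area is |[7·(-5) − 18·(-9)] + [18·14 − (-4)·(-5)] + [(-4)·(-8) − (-12)·14] + [(-12)·(-9) − 7·(-8)]| = 723, so the area is 723/2.
The number of boundary lattice points is Σ gcd(|Δx|,|Δy|) = gcd(11,4) + gcd(22,19) + gcd(8,22) + gcd(19,1) = 1+1+2+1 = 5.
By Pick's theorem I = A − B/2 + 1 = 723/2 − 5/2 + 1 = 360.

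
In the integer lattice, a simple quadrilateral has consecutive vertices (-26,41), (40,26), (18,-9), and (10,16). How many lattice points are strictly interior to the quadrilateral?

Using the shoelace formula, 2A = |((-26)·26 − 40·41) + (40·(-9) − 18·26) + (18·16 − 10·(-9)) + (10·41 − (-26)·16)| = 1940, so the area is 970.
The number of boundary lattice points is Σ gcd(|Δx|,|Δy|) = gcd(66,15) + gcd(22,35) + gcd(8,25) + gcd(36,25) = 3+1+1+1 = 6.
Pick's theorem gives I = A − B/2 + 1 = 970 − 6/2 + 1 = 968.

968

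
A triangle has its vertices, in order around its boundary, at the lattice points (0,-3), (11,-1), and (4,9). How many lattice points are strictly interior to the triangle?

60

By the shoelace formula, twice the signed area is |(0·(-1) − 11·(-3)) + (11·9 − 4·(-1)) + (4·(-3) − 0·9)| = 124, so the area is 62.
Along each edge there are gcd(|Δx|,|Δy|)+1 lattice points, so counting each shared vertex once the boundary has gcd(11,2) + gcd(7,10) + gcd(4,12) = 1+1+4 = 6.
By Pick's theorem A = I + B/2 − 1, so I = 62 − 6/2 + 1 = 60.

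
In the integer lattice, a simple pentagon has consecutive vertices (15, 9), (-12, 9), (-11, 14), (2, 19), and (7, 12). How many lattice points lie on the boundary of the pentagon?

31

The number of boundary lattice points is Σ gcd(|Δx|,|Δy|) = gcd(27,0) + gcd(1,5) + gcd(13,5) + gcd(5,7) + gcd(8,3) = 27+1+1+1+1 = 31.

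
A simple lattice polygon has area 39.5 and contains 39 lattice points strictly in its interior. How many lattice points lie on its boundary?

3

Pick's theorem gives A = I + B/2 − 1, so B = 2(A − I + 1) = 2(39.5 − 39 + 1) = 3.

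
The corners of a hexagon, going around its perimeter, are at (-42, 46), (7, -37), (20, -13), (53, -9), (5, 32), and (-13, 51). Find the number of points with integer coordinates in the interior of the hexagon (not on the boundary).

3171

By the shoelace formula, twice the signed area is |((-42)·(-37) − 7·46) + (7·(-13) − 20·(-37)) + (20·(-9) − 53·(-13)) + (53·32 − 5·(-9)) + (5·51 − (-13)·32) + ((-13)·46 − (-42)·51)| = 6346, so the area is 3173.
Along each edge there are gcd(|Δx|,|Δy|)+1 lattice points, so counting each shared vertex once the boundary has gcd(49,83) + gcd(13,24) + gcd(33,4) + gcd(48,41) + gcd(18,19) + gcd(29,5) = 1+1+1+1+1+1 = 6.
By Pick's theorem A = I + B/2 − 1, so I = 3173 − 6/2 + 1 = 3171.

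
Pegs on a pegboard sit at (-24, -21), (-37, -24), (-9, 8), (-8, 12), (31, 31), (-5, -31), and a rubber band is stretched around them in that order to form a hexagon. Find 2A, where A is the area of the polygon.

The shoelace formula gives twice the area as |[(-24)·(-24) − (-37)·(-21)] + [(-37)·8 − (-9)·(-24)] + [(-9)·12 − (-8)·8] + [(-8)·31 − 31·12] + [31·(-31) − (-5)·31] + [(-5)·(-21) − (-24)·(-31)]| = 2822, so the area is 1411.

2822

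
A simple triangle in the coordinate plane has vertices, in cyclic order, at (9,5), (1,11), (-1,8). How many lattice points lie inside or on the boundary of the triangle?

21

The shoelace formula gives twice the area as |[9·11 − 1·5] + [1·8 − (-1)·11] + [(-1)·5 − 9·8]| = 36, so the area is 18.
Along each edge there are gcd(|Δx|,|Δy|)+1 lattice points, so counting each shared vertex once the boundary has gcd(8,6) + gcd(2,3) + gcd(10,3) = 2+1+1 = 4.
Pick's theorem gives I = A − B/2 + 1 = 18 − 4/2 + 1 = 17, so the closed region contains I + B = 17 + 4 = 21 lattice points.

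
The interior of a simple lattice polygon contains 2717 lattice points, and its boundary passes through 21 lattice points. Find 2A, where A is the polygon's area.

By Pick's theorem, A = I + B/2 − 1 = 2717 + 21/2 − 1 = 5453/2.
Hence 2A = 5453.

5453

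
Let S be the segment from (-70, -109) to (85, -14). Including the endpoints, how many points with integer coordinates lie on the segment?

The number of lattice points on a segment between lattice points is gcd(|Δx|,|Δy|) + 1 = gcd(155,95) + 1 = 5 + 1 = 6.

6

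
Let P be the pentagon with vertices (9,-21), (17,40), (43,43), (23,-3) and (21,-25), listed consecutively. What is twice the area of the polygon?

2118

By the shoelace formula, twice the signed area is |[9·40 − 17·(-21)] + [17·43 − 43·40] + [43·(-3) − 23·43] + [23·(-25) − 21·(-3)] + [21·(-21) − 9·(-25)]| = 2118, so the area is 1059.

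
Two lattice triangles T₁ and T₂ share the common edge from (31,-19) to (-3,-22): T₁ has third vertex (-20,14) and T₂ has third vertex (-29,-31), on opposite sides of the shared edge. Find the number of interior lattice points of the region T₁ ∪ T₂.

744

The union is the simple quadrilateral with vertices (31,-19), (-20,14), (-3,-22), (-29,-31) in order.
By the shoelace formula, twice the signed area is |[31·14 − (-20)·(-19)] + [(-20)·(-22) − (-3)·14] + [(-3)·(-31) − (-29)·(-22)] + [(-29)·(-19) − 31·(-31)]| = 1503, so the area is 751.5.
Along each edge there are gcd(|Δx|,|Δy|)+1 lattice points, so counting each shared vertex once the boundary has gcd(51,33) + gcd(17,36) + gcd(26,9) + gcd(60,12) = 3+1+1+12 = 17.
By Pick's theorem I = A − B/2 + 1 = 751.5 − 17/2 + 1 = 744.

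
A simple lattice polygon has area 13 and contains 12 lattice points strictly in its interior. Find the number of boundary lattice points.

Pick's theorem gives A = I + B/2 − 1, so B = 2(A − I + 1) = 2(13 − 12 + 1) = 4.

4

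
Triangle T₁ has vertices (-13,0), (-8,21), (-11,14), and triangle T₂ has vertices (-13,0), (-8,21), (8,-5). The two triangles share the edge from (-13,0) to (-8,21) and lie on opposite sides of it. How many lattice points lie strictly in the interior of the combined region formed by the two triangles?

245

The union is the simple quadrilateral with vertices (-13,0), (-11,14), (-8,21), (8,-5) in order.
By the shoelace formula, twice the signed area is |[(-13)·14 − (-11)·0] + [(-11)·21 − (-8)·14] + [(-8)·(-5) − 8·21] + [8·0 − (-13)·(-5)]| = 494, so the area is 247.
Along each edge there are gcd(|Δx|,|Δy|)+1 lattice points, so counting each shared vertex once the boundary has gcd(2,14) + gcd(3,7) + gcd(16,26) + gcd(21,5) = 2+1+2+1 = 6.
By Pick's theorem I = A − B/2 + 1 = 247 − 6/2 + 1 = 245.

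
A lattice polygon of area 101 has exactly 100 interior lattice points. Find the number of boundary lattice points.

Pick's theorem gives A = I + B/2 − 1, so B = 2(A − I + 1) = 2(101 − 100 + 1) = 4.

4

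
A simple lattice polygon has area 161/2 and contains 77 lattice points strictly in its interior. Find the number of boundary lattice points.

9

Pick's theorem gives A = I + B/2 − 1, so B = 2(A − I + 1) = 2(161/2 − 77 + 1) = 9.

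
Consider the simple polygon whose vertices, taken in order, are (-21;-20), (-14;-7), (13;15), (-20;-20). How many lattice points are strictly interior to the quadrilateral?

115

The shoelace formula gives twice the area as |((-21)·(-7) − (-14)·(-20)) + ((-14)·15 − 13·(-7)) + (13·(-20) − (-20)·15) + ((-20)·(-20) − (-21)·(-20))| = 232, so the area is 116.
Along each edge there are gcd(|Δx|,|Δy|)+1 lattice points, so counting each shared vertex once the boundary has gcd(7,13) + gcd(27,22) + gcd(33,35) + gcd(1,0) = 1+1+1+1 = 4.
Pick's theorem gives I = A − B/2 + 1 = 116 − 4/2 + 1 = 115.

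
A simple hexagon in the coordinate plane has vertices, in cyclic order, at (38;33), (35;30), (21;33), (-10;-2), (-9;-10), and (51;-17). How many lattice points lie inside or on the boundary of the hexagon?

1941

By the shoelace formula, twice the signed area is |[38·30 − 35·33] + [35·33 − 21·30] + [21·(-2) − (-10)·33] + [(-10)·(-10) − (-9)·(-2)] + [(-9)·(-17) − 51·(-10)] + [51·33 − 38·(-17)]| = 3872, so the area is 1936.
Along each edge there are gcd(|Δx|,|Δy|)+1 lattice points, so counting each shared vertex once the boundary has gcd(3,3) + gcd(14,3) + gcd(31,35) + gcd(1,8) + gcd(60,7) + gcd(13,50) = 3+1+1+1+1+1 = 8.
Pick's theorem gives I = A − B/2 + 1 = 1936 − 8/2 + 1 = 1933, so the closed region contains I + B = 1933 + 8 = 1941 lattice points.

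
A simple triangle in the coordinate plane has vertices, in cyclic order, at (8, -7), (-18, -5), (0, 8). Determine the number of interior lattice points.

186

Using the shoelace formula, 2A = |(8·(-5) − (-18)·(-7)) + ((-18)·8 − 0·(-5)) + (0·(-7) − 8·8)| = 374, so the area is 187.
The number of boundary lattice points is Σ gcd(|Δx|,|Δy|) = gcd(26,2) + gcd(18,13) + gcd(8,15) = 2+1+1 = 4.
Pick's theorem gives I = A − B/2 + 1 = 187 − 4/2 + 1 = 186.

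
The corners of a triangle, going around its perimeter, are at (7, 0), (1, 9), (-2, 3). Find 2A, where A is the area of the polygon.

63

By the shoelace formula, twice the signed area is |[7·9 − 1·0] + [1·3 − (-2)·9] + [(-2)·0 − 7·3]| = 63, so the area is 31.5.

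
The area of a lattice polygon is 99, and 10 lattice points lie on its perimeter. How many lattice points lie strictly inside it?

From Pick's theorem, I = A − B/2 + 1 = 99 − 10/2 + 1 = 95.

95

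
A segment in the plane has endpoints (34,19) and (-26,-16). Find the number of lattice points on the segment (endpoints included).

6

The number of lattice points on a segment between lattice points is gcd(|Δx|,|Δy|) + 1 = gcd(60,35) + 1 = 5 + 1 = 6.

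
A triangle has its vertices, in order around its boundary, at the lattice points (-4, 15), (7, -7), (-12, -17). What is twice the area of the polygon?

528

By the shoelace formula, twice the signed area is |((-4)·(-7) − 7·15) + (7·(-17) − (-12)·(-7)) + ((-12)·15 − (-4)·(-17))| = 528, so the area is 264.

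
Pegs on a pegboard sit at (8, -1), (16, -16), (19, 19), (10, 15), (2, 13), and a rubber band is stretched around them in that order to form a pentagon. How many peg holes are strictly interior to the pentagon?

By the shoelace formula, twice the signed area is |(8·(-16) − 16·(-1)) + (16·19 − 19·(-16)) + (19·15 − 10·19) + (10·13 − 2·15) + (2·(-1) − 8·13)| = 585, so the area is 585/2.
The number of boundary lattice points is Σ gcd(|Δx|,|Δy|) = gcd(8,15) + gcd(3,35) + gcd(9,4) + gcd(8,2) + gcd(6,14) = 1+1+1+2+2 = 7.
By Pick's theorem A = I + B/2 − 1, so I = 585/2 − 7/2 + 1 = 290.

290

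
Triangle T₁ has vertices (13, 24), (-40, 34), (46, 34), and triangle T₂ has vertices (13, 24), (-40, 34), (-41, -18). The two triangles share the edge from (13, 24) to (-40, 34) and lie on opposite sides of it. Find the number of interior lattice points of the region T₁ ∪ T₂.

1767

The union is the simple quadrilateral with vertices (13, 24), (46, 34), (-40, 34), (-41, -18) in order.
By the shoelace formula, twice the signed area is |(13·34 − 46·24) + (46·34 − (-40)·34) + ((-40)·(-18) − (-41)·34) + ((-41)·24 − 13·(-18))| = 3626, so the area is 1813.
The number of boundary lattice points is Σ gcd(|Δx|,|Δy|) = gcd(33,10) + gcd(86,0) + gcd(1,52) + gcd(54,42) = 1+86+1+6 = 94.
By Pick's theorem I = A − B/2 + 1 = 1813 − 94/2 + 1 = 1767.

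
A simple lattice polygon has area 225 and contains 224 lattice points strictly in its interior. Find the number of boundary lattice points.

Pick's theorem gives A = I + B/2 − 1, so B = 2(A − I + 1) = 2(225 − 224 + 1) = 4.

4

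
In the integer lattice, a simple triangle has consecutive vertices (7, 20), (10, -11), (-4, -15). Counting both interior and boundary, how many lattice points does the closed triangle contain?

By the shoelace formula, twice the signed area is |[7·(-11) − 10·20] + [10·(-15) − (-4)·(-11)] + [(-4)·20 − 7·(-15)]| = 446, so the area is 223.
The number of boundary lattice points is Σ gcd(|Δx|,|Δy|) = gcd(3,31) + gcd(14,4) + gcd(11,35) = 1+2+1 = 4.
Pick's theorem gives I = A − B/2 + 1 = 223 − 4/2 + 1 = 222, so the closed region contains I + B = 222 + 4 = 226 lattice points.

226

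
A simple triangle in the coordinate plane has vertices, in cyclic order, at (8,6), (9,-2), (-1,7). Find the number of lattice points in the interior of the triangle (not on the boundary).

Using the shoelace formula, 2A = |(8·(-2) − 9·6) + (9·7 − (-1)·(-2)) + ((-1)·6 − 8·7)| = 71, so the area is 35.5.
Along each edge there are gcd(|Δx|,|Δy|)+1 lattice points, so counting each shared vertex once the boundary has gcd(1,8) + gcd(10,9) + gcd(9,1) = 1+1+1 = 3.
By Pick's theorem A = I + B/2 − 1, so I = 35.5 − 3/2 + 1 = 35.

35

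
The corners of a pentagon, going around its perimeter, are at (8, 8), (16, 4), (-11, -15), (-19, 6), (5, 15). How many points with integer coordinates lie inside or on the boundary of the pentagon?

525

By the shoelace formula, twice the signed area is |[8·4 − 16·8] + [16·(-15) − (-11)·4] + [(-11)·6 − (-19)·(-15)] + [(-19)·15 − 5·6] + [5·8 − 8·15]| = 1038, so the area is 519.
The number of boundary lattice points is Σ gcd(|Δx|,|Δy|) = gcd(8,4) + gcd(27,19) + gcd(8,21) + gcd(24,9) + gcd(3,7) = 4+1+1+3+1 = 10.
Pick's theorem gives I = A − B/2 + 1 = 519 − 10/2 + 1 = 515, so the closed region contains I + B = 515 + 10 = 525 lattice points.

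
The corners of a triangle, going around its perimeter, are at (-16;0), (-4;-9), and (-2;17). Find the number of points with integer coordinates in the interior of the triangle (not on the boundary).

By the shoelace formula, twice the signed area is |((-16)·(-9) − (-4)·0) + ((-4)·17 − (-2)·(-9)) + ((-2)·0 − (-16)·17)| = 330, so the area is 165.
Summing gcd(|Δx|,|Δy|) over the edges gives the boundary count: gcd(12,9) + gcd(2,26) + gcd(14,17) = 3+2+1 = 6.
Pick's theorem gives I = A − B/2 + 1 = 165 − 6/2 + 1 = 163.

163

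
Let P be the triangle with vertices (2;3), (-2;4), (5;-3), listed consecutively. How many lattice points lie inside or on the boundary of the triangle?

By the shoelace formula, twice the signed area is |(2·4 − (-2)·3) + ((-2)·(-3) − 5·4) + (5·3 − 2·(-3))| = 21, so the area is 10.5.
Along each edge there are gcd(|Δx|,|Δy|)+1 lattice points, so counting each shared vertex once the boundary has gcd(4,1) + gcd(7,7) + gcd(3,6) = 1+7+3 = 11.
Pick's theorem gives I = A − B/2 + 1 = 10.5 − 11/2 + 1 = 6, so the closed region contains I + B = 6 + 11 = 17 lattice points.

17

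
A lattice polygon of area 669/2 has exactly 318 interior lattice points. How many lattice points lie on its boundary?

Pick's theorem gives A = I + B/2 − 1, so B = 2(A − I + 1) = 2(669/2 − 318 + 1) = 35.

35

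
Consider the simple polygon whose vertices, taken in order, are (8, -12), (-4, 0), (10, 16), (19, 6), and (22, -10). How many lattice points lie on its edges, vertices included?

18

Along each edge there are gcd(|Δx|,|Δy|)+1 lattice points, so counting each shared vertex once the boundary has gcd(12,12) + gcd(14,16) + gcd(9,10) + gcd(3,16) + gcd(14,2) = 12+2+1+1+2 = 18.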